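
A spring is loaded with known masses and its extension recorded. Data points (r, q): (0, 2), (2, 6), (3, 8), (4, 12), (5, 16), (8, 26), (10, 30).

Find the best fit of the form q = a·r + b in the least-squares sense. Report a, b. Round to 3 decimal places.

a = 2.996, b = 0.590

The normal equations are: 218·a + 32·b = 672;  32·a + 7·b = 100.
Δ = 218·7 − 32² = 502.
a = (672·7 − 32·100)/502 = 752/251; b = (218·100 − 32·672)/502 = 148/251.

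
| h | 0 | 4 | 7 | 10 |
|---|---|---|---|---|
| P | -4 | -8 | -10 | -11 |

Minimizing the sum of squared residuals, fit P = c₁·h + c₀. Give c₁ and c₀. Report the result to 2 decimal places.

c₁ = -0.71, c₀ = -4.53

Entries of XᵀX: Σh·h = 165, Σh = 21, Σ1 = 4.
Right-hand side: Σh·P = -212, ΣP = -33.
XᵀX·[c₁, c₀]ᵀ = XᵀP becomes [[165, 21]; [21, 4]]·[c₁, c₀]ᵀ = [-212, -33]ᵀ.
Determinant 165·4 − 21² = 219.
c₁ = ((-212)·4 − 21·(-33))/219 = -155/219; c₀ = (165·(-33) − 21·(-212))/219 = -331/73.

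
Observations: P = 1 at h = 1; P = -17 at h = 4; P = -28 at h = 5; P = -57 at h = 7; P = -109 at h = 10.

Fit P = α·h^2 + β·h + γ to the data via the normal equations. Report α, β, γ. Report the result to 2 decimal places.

Normal-equation sums: Σh^2·h^2 = 13283, Σh^2·h = 1533, Σh^2 = 191, Σh·h = 191, Σh = 27, Σ1 = 5.
For AᵀP: Σh^2·P = -14664, Σh·P = -1696, ΣP = -210.
Normal equations: [[13283, 1533, 191]; [1533, 191, 27]; [191, 27, 5]]·[α, β, γ]ᵀ = [-14664, -1696, -210]ᵀ.
Row-reducing yields α = -7633/7917, β = -4577/2639, γ = 33214/7917.

α = -0.96, β = -1.73, γ = 4.20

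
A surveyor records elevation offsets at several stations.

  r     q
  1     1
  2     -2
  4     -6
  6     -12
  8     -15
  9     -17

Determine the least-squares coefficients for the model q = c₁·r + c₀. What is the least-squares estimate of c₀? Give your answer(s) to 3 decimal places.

From the data, Σr·r = 202, Σr = 30, Σ1 = 6.
For Aᵀq: Σr·q = -372, Σq = -51.
Normal equations: [[202, 30]; [30, 6]]·[c₁, c₀]ᵀ = [-372, -51]ᵀ.
Determinant 202·6 − 30² = 312.
c₁ = ((-372)·6 − 30·(-51))/312 = -9/4; c₀ = (202·(-51) − 30·(-372))/312 = 11/4.

c₀ = 2.750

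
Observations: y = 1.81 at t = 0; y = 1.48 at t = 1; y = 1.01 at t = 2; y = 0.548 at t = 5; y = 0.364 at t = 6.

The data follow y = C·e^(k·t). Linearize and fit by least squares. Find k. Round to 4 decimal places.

Linearized form: ln y = k·t + ln C. From the 5 transformed points,
Σt = 14.0000, Σ(t)² = 66.0000, Σln y = -0.6168, Σt·ln y = -8.6591.
Equations: 66.0000·k + 14.0000·ln C = -8.6591;  14.0000·k + 5·ln C = -0.6168.
Solving (det = 134.0000): k = -0.25866, ln C = 0.60090.

k = -0.2587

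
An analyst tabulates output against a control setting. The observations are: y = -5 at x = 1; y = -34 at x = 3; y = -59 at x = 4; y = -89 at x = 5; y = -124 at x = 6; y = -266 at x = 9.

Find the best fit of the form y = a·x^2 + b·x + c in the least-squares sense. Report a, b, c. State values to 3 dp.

The normal equations are: 8820·a + 1162·b + 168·c = -29490;  1162·a + 168·b + 28·c = -3926;  168·a + 28·b + 6·c = -577.
Solving the 3×3 system (Gaussian elimination) gives a = -3386/1155, b = -1291/385, c = 47/30.

a = -2.932, b = -3.353, c = 1.567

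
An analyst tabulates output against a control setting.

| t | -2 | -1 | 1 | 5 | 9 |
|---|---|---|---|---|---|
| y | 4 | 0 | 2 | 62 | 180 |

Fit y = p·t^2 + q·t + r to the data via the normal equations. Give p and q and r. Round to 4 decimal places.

Forming XᵀX = [[7204, 846, 112]; [846, 112, 12]; [112, 12, 5]] and Xᵀy = [16148, 1924, 248]ᵀ gives XᵀX·[p, q, r]ᵀ = Xᵀy.
Row-reducing yields p = 10994/5527, q = 156022/71851, r = -12096/71851.

p = 1.9891, q = 2.1715, r = -0.1683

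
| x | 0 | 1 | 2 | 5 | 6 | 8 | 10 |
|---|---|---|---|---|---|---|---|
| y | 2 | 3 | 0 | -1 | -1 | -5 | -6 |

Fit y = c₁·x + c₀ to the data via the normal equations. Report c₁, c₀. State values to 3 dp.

The normal system AᵀA·[c₁, c₀]ᵀ = Aᵀy is [[230, 32]; [32, 7]]·[c₁, c₀]ᵀ = [-108, -8]ᵀ.
Determinant 230·7 − 32² = 586.
c₁ = ((-108)·7 − 32·(-8))/586 = -250/293; c₀ = (230·(-8) − 32·(-108))/586 = 808/293.

c₁ = -0.853, c₀ = 2.758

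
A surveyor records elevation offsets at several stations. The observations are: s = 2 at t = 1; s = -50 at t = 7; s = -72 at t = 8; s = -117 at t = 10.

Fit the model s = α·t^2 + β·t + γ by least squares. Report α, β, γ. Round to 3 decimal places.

α = -1.463, β = 2.819, γ = 0.704

Forming MᵀM = [[16498, 1856, 214]; [1856, 214, 26]; [214, 26, 4]] and Mᵀs = [-18756, -2094, -237]ᵀ gives MᵀM·[α, β, γ]ᵀ = Mᵀs.
Inverting the 3×3 Gram matrix, [α, β, γ]ᵀ = [-357/244, 3439/1220, 859/1220]ᵀ.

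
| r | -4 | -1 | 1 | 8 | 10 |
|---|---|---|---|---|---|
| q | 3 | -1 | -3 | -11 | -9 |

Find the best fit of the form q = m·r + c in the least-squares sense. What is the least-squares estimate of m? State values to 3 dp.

Forming AᵀA = [[182, 14]; [14, 5]] and Aᵀq = [-192, -21]ᵀ gives AᵀA·[m, c]ᵀ = Aᵀq.
Eliminating c: 5·(row 1) − 14·(row 2) gives 714·m = 5·(-192) − 14·(-21) = -666, so m = -111/119.
Then c = ((-21) − 14·(-111/119))/5 = -27/17.

m = -0.933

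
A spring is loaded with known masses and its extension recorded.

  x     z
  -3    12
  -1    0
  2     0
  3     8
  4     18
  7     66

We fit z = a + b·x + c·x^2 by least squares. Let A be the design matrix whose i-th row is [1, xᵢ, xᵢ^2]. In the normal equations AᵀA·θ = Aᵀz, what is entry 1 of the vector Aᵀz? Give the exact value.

104

Entry 1 ↔ basis 1, so (Aᵀz)_{1} = Σᵢ zᵢ = (1)·(12) + (1)·(0) + (1)·(0) + (1)·(8) + (1)·(18) + (1)·(66) = 104.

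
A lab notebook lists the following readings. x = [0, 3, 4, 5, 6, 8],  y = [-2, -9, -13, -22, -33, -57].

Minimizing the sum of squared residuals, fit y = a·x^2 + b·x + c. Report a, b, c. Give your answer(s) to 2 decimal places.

a = -0.96, b = 0.77, c = -1.99

Setting ∂/∂a … = 0 gives: 6354·a + 944·b + 150·c = -5675;  944·a + 150·b + 26·c = -843;  150·a + 26·b + 6·c = -136.
(Σx^2·x^2 = 6354, Σx^2·x = 944, Σx^2 = 150, Σx·x = 150, Σx = 26, Σ1 = 6, Σx^2·y = -5675, Σx·y = -843, Σy = -136.)
Inverting the 3×3 Gram matrix, [a, b, c]ᵀ = [-317/330, 593/770, -2297/1155]ᵀ.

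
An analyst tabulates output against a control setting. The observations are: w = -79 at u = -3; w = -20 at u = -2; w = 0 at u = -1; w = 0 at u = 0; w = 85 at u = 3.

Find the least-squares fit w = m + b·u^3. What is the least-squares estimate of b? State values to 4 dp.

AᵀA·[m, b]ᵀ = Aᵀw reads: 5·m + (-9)·b = -14;  (-9)·m + 1523·b = 4588.
det = 5·1523 − (-9)² = 7534.
m = ((-14)·1523 − (-9)·4588)/7534 = 9985/3767; b = (5·4588 − (-9)·(-14))/7534 = 11407/3767.

b = 3.0281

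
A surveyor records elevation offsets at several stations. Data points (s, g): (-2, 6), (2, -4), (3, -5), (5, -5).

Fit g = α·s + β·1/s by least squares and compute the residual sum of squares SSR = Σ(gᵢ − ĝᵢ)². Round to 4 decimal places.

SSR = 2.1763

Entries of MᵀM: Σs·s = 42, Σs·1/s = 4, Σ1/s·1/s = 293/450.
Right-hand side: Σs·g = -60, Σ1/s·g = -23/3.
MᵀM·[α, β]ᵀ = Mᵀg becomes [[42, 4]; [4, 293/450]]·[α, β]ᵀ = [-60, -23/3]ᵀ.
Eliminating β: (293/450)·(row 1) − 4·(row 2) gives (851/75)·α = (293/450)·(-60) − 4·(-23/3) = -42/5, so α = -630/851.
Then β = ((-23/3) − 4·(-630/851))/(293/450) = -6150/851.
Residuals: 771/851, 931/851, -315/851, 125/851; SSR = 1852/851.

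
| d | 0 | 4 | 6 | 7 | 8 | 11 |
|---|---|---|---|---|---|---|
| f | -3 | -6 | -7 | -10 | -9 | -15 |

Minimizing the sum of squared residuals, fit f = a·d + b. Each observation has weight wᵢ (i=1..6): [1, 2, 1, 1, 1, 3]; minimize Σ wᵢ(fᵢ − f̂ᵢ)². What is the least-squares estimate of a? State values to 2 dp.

a = -1.15

With design matrix A, AᵀWA = [[544, 62]; [62, 9]] and AᵀWf = [-727, -86]ᵀ.
Eliminating b: 9·(row 1) − 62·(row 2) gives 1052·a = 9·(-727) − 62·(-86) = -1211, so a = -1211/1052.
Then b = ((-86) − 62·(-1211/1052))/9 = -855/526.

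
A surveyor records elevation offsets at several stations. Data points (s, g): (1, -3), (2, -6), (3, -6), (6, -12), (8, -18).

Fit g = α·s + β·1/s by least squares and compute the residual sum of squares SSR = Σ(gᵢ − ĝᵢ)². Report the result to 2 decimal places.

SSR = 3.64

From the data, Σs·s = 114, Σs·1/s = 5, Σ1/s·1/s = 809/576.
For Aᵀg: Σs·g = -249, Σ1/s·g = -49/4.
AᵀA·[α, β]ᵀ = Aᵀg becomes [[114, 5]; [5, 809/576]]·[α, β]ᵀ = [-249, -49/4]ᵀ.
Eliminating β: (809/576)·(row 1) − 5·(row 2) gives (12971/96)·α = (809/576)·(-249) − 5·(-49/4) = -55387/192, so α = -55387/25942.
Then β = ((-49/4) − 5·(-55387/25942))/(809/576) = -14544/12971.
Residuals: 61/238, -15167/12971, 20205/25942, 12933/12971, -10112/12971; SSR = 94467/25942.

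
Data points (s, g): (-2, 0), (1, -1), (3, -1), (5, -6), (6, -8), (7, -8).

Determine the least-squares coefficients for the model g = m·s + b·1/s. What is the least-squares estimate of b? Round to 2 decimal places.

From the data, Σs·s = 124, Σs·1/s = 6, Σ1/s·1/s = 31957/22050.
And Σs·g = -138, Σ1/s·g = -526/105.
XᵀX·[m, b]ᵀ = Xᵀg becomes [[124, 6]; [6, 31957/22050]]·[m, b]ᵀ = [-138, -526/105]ᵀ.
Eliminating b: (31957/22050)·(row 1) − 6·(row 2) gives (1584434/11025)·m = (31957/22050)·(-138) − 6·(-526/105) = -624551/3675, so m = -1873653/1584434.
Then b = ((-526/105) − 6·(-1873653/1584434))/(31957/22050) = 1140090/792217.

b = 1.44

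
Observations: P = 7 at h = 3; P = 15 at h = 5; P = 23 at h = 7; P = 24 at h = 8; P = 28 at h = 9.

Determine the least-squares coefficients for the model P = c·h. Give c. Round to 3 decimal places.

c = 3.075

Entries of MᵀM: Σh·h = 228.
And Σh·P = 701.
Normal equations: [[228]]·[c]ᵀ = [701]ᵀ.
c = 701/228 = 3.07456.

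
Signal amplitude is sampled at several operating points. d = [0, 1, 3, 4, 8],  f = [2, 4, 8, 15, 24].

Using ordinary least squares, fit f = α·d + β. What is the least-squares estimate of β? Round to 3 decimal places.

The normal system MᵀM·[α, β]ᵀ = Mᵀf is [[90, 16]; [16, 5]]·[α, β]ᵀ = [280, 53]ᵀ.
Eliminating β: 5·(row 1) − 16·(row 2) gives 194·α = 5·280 − 16·53 = 552, so α = 276/97.
Then β = (53 − 16·(276/97))/5 = 145/97.

β = 1.495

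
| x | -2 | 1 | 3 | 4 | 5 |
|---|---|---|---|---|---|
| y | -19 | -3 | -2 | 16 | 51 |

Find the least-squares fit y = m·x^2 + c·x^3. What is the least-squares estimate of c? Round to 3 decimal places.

c = 1.016

Compute the Gram sums: Σx^2·x^2 = 979, Σx^2·x^3 = 4361, Σx^3·x^3 = 20515.
Moment sums: Σx^2·y = 1434, Σx^3·y = 7494.
AᵀA·[m, c]ᵀ = Aᵀy becomes [[979, 4361]; [4361, 20515]]·[m, c]ᵀ = [1434, 7494]ᵀ.
Eliminating c: 20515·(row 1) − 4361·(row 2) gives 1065864·m = 20515·1434 − 4361·7494 = -3262824, so m = -135951/44411.
Then c = (7494 − 4361·(-135951/44411))/20515 = 507/499.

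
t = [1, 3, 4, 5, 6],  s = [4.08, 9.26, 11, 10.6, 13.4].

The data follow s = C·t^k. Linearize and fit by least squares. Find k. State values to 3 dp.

Let Y = ln s. Fitting Y = k·ln t + ln C by least squares:
AᵀA = [[8.9295, 5.8861]; [5.8861, 5]], rhs = [14.2191, 10.9858]ᵀ  (here Σln t = 5.8861, Σ(ln t)² = 8.9295, Σln s = 10.9858, Σln t·ln s = 14.2191).
Slope k = (n·Σln t·ln s − Σln t·Σln s)/(n·Σ(ln t)² − (Σln t)²) = (5·14.2191 − 5.8861·10.9858)/10.0010 = 0.64312; ln C = (Σln s − k·Σln t)/n = 1.44007.

k = 0.643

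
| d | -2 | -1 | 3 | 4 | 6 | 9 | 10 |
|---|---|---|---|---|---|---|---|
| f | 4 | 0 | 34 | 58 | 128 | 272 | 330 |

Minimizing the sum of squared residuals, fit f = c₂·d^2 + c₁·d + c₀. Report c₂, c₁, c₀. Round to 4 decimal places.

c₂ = 3.0147, c₁ = 3.1070, c₀ = -1.2462

Setting ∂/∂c₂ … = 0 gives: 18211·c₂ + 2027·c₁ + 247·c₀ = 60890;  2027·c₂ + 247·c₁ + 29·c₀ = 6842;  247·c₂ + 29·c₁ + 7·c₀ = 826.
Row-reducing yields c₂ = 346646/114987, c₁ = 357268/114987, c₀ = -143296/114987.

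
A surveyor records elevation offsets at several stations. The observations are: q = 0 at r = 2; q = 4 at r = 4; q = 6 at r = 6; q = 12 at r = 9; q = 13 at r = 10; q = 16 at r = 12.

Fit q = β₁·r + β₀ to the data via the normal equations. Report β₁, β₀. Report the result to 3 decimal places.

β₁ = 1.600, β₀ = -2.963

Normal-equation sums: Σr·r = 381, Σr = 43, Σ1 = 6.
For Aᵀq: Σr·q = 482, Σq = 51.
Normal equations: [[381, 43]; [43, 6]]·[β₁, β₀]ᵀ = [482, 51]ᵀ.
Eliminating β₀: 6·(row 1) − 43·(row 2) gives 437·β₁ = 6·482 − 43·51 = 699, so β₁ = 699/437.
Then β₀ = (51 − 43·(699/437))/6 = -1295/437.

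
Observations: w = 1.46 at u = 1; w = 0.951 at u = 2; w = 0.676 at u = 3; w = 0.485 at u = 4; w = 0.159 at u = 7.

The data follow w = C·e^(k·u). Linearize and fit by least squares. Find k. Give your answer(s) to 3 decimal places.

k = -0.365

Taking logs, ln w = k·u + ln C, so regress ln w on u.
Σu = 17.0000, Σ(u)² = 79.0000, Σln w = -2.6258, Σu·ln w = -16.6631.
Equations: 79.0000·k + 17.0000·ln C = -16.6631;  17.0000·k + 5·ln C = -2.6258.
Solving (det = 106.0000): k = -0.36487, ln C = 0.71540.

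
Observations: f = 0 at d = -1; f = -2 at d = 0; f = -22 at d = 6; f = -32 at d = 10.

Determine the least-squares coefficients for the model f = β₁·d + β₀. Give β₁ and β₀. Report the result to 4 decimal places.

Normal-equation sums: Σd·d = 137, Σd = 15, Σ1 = 4.
For Mᵀf: Σd·f = -452, Σf = -56.
Eliminating β₀: 4·(row 1) − 15·(row 2) gives 323·β₁ = 4·(-452) − 15·(-56) = -968, so β₁ = -968/323.
Then β₀ = ((-56) − 15·(-968/323))/4 = -892/323.

β₁ = -2.9969, β₀ = -2.7616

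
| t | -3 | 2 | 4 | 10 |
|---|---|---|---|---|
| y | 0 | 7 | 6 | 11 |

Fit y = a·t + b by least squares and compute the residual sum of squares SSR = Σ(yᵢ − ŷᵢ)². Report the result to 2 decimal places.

Normal-equation sums: Σt·t = 129, Σt = 13, Σ1 = 4.
Moment sums: Σt·y = 148, Σy = 24.
det = 129·4 − 13² = 347.
a = (148·4 − 13·24)/347 = 280/347; b = (129·24 − 13·148)/347 = 1172/347.
Residuals: -332/347, 697/347, -210/347, -155/347; SSR = 1914/347.

SSR = 5.52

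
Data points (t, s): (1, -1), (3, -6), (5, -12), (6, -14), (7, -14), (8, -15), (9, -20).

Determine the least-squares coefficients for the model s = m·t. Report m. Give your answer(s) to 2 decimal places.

m = -2.12

Sums needed: Σt·t = 265.
For Aᵀs: Σt·s = -561.
m = (-561)/265 = -2.11698.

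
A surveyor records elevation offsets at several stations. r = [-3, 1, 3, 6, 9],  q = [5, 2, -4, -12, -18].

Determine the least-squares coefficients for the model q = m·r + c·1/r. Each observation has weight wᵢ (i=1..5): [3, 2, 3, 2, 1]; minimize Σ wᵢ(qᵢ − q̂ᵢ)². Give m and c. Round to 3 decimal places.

MᵀWM·[m, c]ᵀ = MᵀWq reads: 209·m + 11·c = -383;  11·m + (443/162)·c = -11.
(Σwᵢ·r·r = 209, Σwᵢ·r·1/r = 11, Σwᵢ·1/r·1/r = 443/162, Σwᵢ·r·q = -383, Σwᵢ·1/r·q = -11.)
Eliminating c: (443/162)·(row 1) − 11·(row 2) gives (72985/162)·m = (443/162)·(-383) − 11·(-11) = -150067/162, so m = -150067/72985.
Then c = ((-11) − 11·(-150067/72985))/(443/162) = 28188/6635.

m = -2.056, c = 4.248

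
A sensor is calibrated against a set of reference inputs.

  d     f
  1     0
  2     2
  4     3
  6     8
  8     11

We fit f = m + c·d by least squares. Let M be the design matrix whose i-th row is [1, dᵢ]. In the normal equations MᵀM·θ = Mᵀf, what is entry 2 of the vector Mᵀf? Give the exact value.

Entry 2 ↔ basis d, so (Mᵀf)_{2} = Σᵢ (d)·fᵢ = (1)·(0) + (2)·(2) + (4)·(3) + (6)·(8) + (8)·(11) = 152.

152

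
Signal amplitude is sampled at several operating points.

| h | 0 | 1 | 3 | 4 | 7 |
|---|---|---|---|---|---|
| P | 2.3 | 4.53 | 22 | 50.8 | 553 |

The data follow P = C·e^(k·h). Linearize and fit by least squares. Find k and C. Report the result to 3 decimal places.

Let Y = ln P. Fitting Y = k·h + ln C by least squares:
AᵀA = [[75.0000, 15.0000]; [15.0000, 5]], rhs = [70.7029, 15.6779]ᵀ  (here Σh = 15.0000, Σ(h)² = 75.0000, Σln P = 15.6779, Σh·ln P = 70.7029).
Solving (det = 150.0000): k = 0.78897, ln C = 0.76867, so C = exp(0.76867) = 2.15690.

k = 0.789, C = 2.157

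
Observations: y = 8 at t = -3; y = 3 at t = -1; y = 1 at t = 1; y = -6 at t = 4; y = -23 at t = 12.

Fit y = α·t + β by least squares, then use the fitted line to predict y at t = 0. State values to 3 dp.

Compute the Gram sums: Σt·t = 171, Σt = 13, Σ1 = 5.
Right-hand side: Σt·y = -326, Σy = -17.
Eliminating β: 5·(row 1) − 13·(row 2) gives 686·α = 5·(-326) − 13·(-17) = -1409, so α = -1409/686.
Then β = ((-17) − 13·(-1409/686))/5 = 1331/686.
At t = 0: ŷ = (-1409/686)·(0) + (1331/686)·(1) = 1331/686.

ŷ = 1.940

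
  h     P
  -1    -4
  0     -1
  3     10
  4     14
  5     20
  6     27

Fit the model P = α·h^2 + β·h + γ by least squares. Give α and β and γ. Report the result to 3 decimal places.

α = 0.340, β = 2.635, γ = -1.391

The normal equations are: 2259·α + 431·β + 87·γ = 1782;  431·α + 87·β + 17·γ = 352;  87·α + 17·β + 6·γ = 66.
(Σh^2·h^2 = 2259, Σh^2·h = 431, Σh^2 = 87, Σh·h = 87, Σh = 17, Σ1 = 6, Σh^2·P = 1782, Σh·P = 352, ΣP = 66.)
Solving the 3×3 system (Gaussian elimination) gives α = 1595/4696, β = 12375/4696, γ = -3267/2348.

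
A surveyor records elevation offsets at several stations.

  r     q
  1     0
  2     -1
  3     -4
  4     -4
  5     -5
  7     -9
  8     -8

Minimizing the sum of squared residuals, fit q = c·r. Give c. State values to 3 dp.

c = -1.083

Sums needed: Σr·r = 168.
Moment sums: Σr·q = -182.
c = (-182)/168 = -1.08333.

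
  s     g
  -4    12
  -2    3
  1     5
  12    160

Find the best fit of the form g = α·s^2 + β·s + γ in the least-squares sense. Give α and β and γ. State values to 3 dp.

From the data, Σs^2·s^2 = 21009, Σs^2·s = 1657, Σs^2 = 165, Σs·s = 165, Σs = 7, Σ1 = 4.
For Aᵀg: Σs^2·g = 23249, Σs·g = 1871, Σg = 180.
AᵀA·[α, β, γ]ᵀ = Aᵀg becomes [[21009, 1657, 165]; [1657, 165, 7]; [165, 7, 4]]·[α, β, γ]ᵀ = [23249, 1871, 180]ᵀ.
Inverting the 3×3 Gram matrix, [α, β, γ]ᵀ = [22163/22874, 448291/297362, 355936/148681]ᵀ.

α = 0.969, β = 1.508, γ = 2.394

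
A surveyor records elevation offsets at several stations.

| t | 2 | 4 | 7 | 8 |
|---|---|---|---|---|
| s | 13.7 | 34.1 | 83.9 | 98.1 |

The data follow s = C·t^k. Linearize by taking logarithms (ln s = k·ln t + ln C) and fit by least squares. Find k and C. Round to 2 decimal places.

With ln sᵢ as the transformed response and ln tᵢ as the regressor:
AᵀA = [[10.5129, 6.1048]; [6.1048, 4]], rhs = [24.8628, 15.1623]ᵀ  (here Σln t = 6.1048, Σ(ln t)² = 10.5129, Σln s = 15.1623, Σln t·ln s = 24.8628).
Solving (det = 4.7831): k = 1.44018, ln C = 1.59257, so C = exp(1.59257) = 4.91638.

k = 1.44, C = 4.92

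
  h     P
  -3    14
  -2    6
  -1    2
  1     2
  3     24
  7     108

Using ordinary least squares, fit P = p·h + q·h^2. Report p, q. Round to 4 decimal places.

p = 1.3247, q = 2.0218

The normal equations are: 73·p + 335·q = 774;  335·p + 2581·q = 5662.
(Σh·h = 73, Σh·h^2 = 335, Σh^2·h^2 = 2581, Σh·P = 774, Σh^2·P = 5662.)
Determinant 73·2581 − 335² = 76188.
p = (774·2581 − 335·5662)/76188 = 25231/19047; q = (73·5662 − 335·774)/76188 = 38509/19047.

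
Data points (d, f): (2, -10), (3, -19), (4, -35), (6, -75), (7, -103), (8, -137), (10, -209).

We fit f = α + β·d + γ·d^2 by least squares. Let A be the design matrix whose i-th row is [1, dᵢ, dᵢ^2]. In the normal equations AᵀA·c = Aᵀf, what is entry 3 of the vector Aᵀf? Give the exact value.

Entry 3 ↔ basis d^2, so (Aᵀf)_{3} = Σᵢ (d^2)·fᵢ = (4)·(-10) + (9)·(-19) + (16)·(-35) + (36)·(-75) + (49)·(-103) + (64)·(-137) + (100)·(-209) = -38186.

-38186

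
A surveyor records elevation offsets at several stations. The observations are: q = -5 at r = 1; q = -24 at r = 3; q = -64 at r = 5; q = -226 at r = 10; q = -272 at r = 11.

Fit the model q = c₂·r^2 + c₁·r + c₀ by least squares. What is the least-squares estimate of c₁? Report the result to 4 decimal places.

Compute the Gram sums: Σr^2·r^2 = 25348, Σr^2·r = 2484, Σr^2 = 256, Σr·r = 256, Σr = 30, Σ1 = 5.
Moment sums: Σr^2·q = -57333, Σr·q = -5649, Σq = -591.
Normal equations: [[25348, 2484, 256]; [2484, 256, 30]; [256, 30, 5]]·[c₂, c₁, c₀]ᵀ = [-57333, -5649, -591]ᵀ.
Inverting the 3×3 Gram matrix, [c₂, c₁, c₀]ᵀ = [-19989/9874, -47775/19748, -345/9874]ᵀ.

c₁ = -2.4192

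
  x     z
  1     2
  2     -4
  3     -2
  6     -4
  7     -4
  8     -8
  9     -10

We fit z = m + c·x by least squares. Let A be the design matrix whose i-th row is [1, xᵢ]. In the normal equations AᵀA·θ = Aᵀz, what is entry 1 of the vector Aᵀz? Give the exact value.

Entry 1 ↔ basis 1, so (Aᵀz)_{1} = Σᵢ zᵢ = (1)·(2) + (1)·(-4) + (1)·(-2) + (1)·(-4) + (1)·(-4) + (1)·(-8) + (1)·(-10) = -30.

-30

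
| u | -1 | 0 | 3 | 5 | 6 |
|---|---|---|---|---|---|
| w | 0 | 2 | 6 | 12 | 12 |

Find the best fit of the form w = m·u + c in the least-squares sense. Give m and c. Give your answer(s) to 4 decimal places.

Sums needed: Σu·u = 71, Σu = 13, Σ1 = 5.
For Aᵀw: Σu·w = 150, Σw = 32.
So AᵀA·[m, c]ᵀ = Aᵀw: [[71, 13]; [13, 5]]·[m, c]ᵀ = [150, 32]ᵀ.
Eliminating c: 5·(row 1) − 13·(row 2) gives 186·m = 5·150 − 13·32 = 334, so m = 167/93.
Then c = (32 − 13·(167/93))/5 = 161/93.

m = 1.7957, c = 1.7312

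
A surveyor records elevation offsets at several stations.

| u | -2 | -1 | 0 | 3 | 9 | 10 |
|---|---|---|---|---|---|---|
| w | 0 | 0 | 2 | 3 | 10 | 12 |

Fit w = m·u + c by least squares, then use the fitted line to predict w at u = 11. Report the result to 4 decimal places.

Compute the Gram sums: Σu·u = 195, Σu = 19, Σ1 = 6.
For Mᵀw: Σu·w = 219, Σw = 27.
Normal equations: [[195, 19]; [19, 6]]·[m, c]ᵀ = [219, 27]ᵀ.
det = 195·6 − 19² = 809.
m = (219·6 − 19·27)/809 = 801/809; c = (195·27 − 19·219)/809 = 1104/809.
At u = 11: ŵ = (801/809)·(11) + (1104/809)·(1) = 9915/809.

ŵ = 12.2559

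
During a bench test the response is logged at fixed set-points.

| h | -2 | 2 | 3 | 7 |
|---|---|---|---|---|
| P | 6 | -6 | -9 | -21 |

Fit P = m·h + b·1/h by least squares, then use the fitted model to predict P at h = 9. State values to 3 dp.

Entries of XᵀX: Σh·h = 66, Σh·1/h = 4, Σ1/h·1/h = 557/882.
Moment sums: Σh·P = -198, Σ1/h·P = -12.
Determinant 66·(557/882) − 4² = 3775/147.
m = ((-198)·(557/882) − 4·(-12))/(3775/147) = -3; b = (66·(-12) − 4·(-198))/(3775/147) = 0.
At h = 9: P̂ = (-3)·(9) + (0)·(1/9) = -27.

P̂ = -27.000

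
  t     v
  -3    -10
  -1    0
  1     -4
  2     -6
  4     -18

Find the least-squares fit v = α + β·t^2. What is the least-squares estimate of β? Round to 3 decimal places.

β = -1.047

The normal equations are: 5·α + 31·β = -38;  31·α + 355·β = -406.
(Σ1 = 5, Σt^2 = 31, Σt^2·t^2 = 355, Σv = -38, Σt^2·v = -406.)
Eliminating β: 355·(row 1) − 31·(row 2) gives 814·α = 355·(-38) − 31·(-406) = -904, so α = -452/407.
Then β = ((-406) − 31·(-452/407))/355 = -426/407.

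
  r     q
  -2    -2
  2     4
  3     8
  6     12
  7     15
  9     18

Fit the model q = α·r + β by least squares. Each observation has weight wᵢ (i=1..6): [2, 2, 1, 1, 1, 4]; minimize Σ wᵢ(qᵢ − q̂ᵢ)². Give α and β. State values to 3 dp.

α = 1.851, β = 1.342

Compute the Gram sums: Σwᵢ·r·r = 434, Σwᵢ·r = 52, Σwᵢ·1 = 11.
Right-hand side: Σwᵢ·r·q = 873, Σwᵢ·q = 111.
Δ = 434·11 − 52² = 2070.
α = (873·11 − 52·111)/2070 = 1277/690; β = (434·111 − 52·873)/2070 = 463/345.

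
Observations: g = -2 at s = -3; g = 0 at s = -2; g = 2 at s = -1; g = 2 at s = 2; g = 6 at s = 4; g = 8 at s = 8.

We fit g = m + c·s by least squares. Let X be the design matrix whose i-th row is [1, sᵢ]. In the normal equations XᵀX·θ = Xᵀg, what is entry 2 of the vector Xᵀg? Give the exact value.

Entry 2 ↔ basis s, so (Xᵀg)_{2} = Σᵢ (s)·gᵢ = (-3)·(-2) + (-2)·(0) + (-1)·(2) + (2)·(2) + (4)·(6) + (8)·(8) = 96.

96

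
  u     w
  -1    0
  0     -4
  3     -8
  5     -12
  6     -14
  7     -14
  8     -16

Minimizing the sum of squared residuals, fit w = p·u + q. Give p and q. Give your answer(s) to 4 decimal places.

p = -1.6944, q = -2.9365

Entries of XᵀX: Σu·u = 184, Σu = 28, Σ1 = 7.
Right-hand side: Σu·w = -394, Σw = -68.
Normal equations: [[184, 28]; [28, 7]]·[p, q]ᵀ = [-394, -68]ᵀ.
Eliminating q: 7·(row 1) − 28·(row 2) gives 504·p = 7·(-394) − 28·(-68) = -854, so p = -61/36.
Then q = ((-68) − 28·(-61/36))/7 = -185/63.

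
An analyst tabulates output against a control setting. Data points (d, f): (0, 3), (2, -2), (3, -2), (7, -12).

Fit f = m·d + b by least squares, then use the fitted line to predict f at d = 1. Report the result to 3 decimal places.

Entries of AᵀA: Σd·d = 62, Σd = 12, Σ1 = 4.
And Σd·f = -94, Σf = -13.
AᵀA·[m, b]ᵀ = Aᵀf becomes [[62, 12]; [12, 4]]·[m, b]ᵀ = [-94, -13]ᵀ.
Determinant 62·4 − 12² = 104.
m = ((-94)·4 − 12·(-13))/104 = -55/26; b = (62·(-13) − 12·(-94))/104 = 161/52.
At d = 1: f̂ = (-55/26)·(1) + (161/52)·(1) = 51/52.

f̂ = 0.981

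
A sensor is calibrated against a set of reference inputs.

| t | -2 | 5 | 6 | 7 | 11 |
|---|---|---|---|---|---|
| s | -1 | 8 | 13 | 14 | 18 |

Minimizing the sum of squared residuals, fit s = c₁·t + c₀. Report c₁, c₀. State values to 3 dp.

c₁ = 1.516, c₀ = 2.215

AᵀA·[c₁, c₀]ᵀ = Aᵀs reads: 235·c₁ + 27·c₀ = 416;  27·c₁ + 5·c₀ = 52.
Eliminating c₀: 5·(row 1) − 27·(row 2) gives 446·c₁ = 5·416 − 27·52 = 676, so c₁ = 338/223.
Then c₀ = (52 − 27·(338/223))/5 = 494/223.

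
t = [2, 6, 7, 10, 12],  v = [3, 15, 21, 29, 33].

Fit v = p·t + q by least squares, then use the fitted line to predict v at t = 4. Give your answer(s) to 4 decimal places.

Normal-equation sums: Σt·t = 333, Σt = 37, Σ1 = 5.
For Aᵀv: Σt·v = 929, Σv = 101.
Normal equations: [[333, 37]; [37, 5]]·[p, q]ᵀ = [929, 101]ᵀ.
Δ = 333·5 − 37² = 296.
p = (929·5 − 37·101)/296 = 227/74; q = (333·101 − 37·929)/296 = -5/2.
At t = 4: v̂ = (227/74)·(4) + (-5/2)·(1) = 723/74.

v̂ = 9.7703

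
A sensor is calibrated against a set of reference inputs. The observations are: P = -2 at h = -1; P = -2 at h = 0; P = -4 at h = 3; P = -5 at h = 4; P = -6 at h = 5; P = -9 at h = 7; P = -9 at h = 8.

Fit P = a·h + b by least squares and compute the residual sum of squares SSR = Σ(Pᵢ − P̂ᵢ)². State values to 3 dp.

SSR = 2.273

Sums needed: Σh·h = 164, Σh = 26, Σ1 = 7.
For AᵀP: Σh·P = -195, ΣP = -37.
Determinant 164·7 − 26² = 472.
a = ((-195)·7 − 26·(-37))/472 = -403/472; b = (164·(-37) − 26·(-195))/472 = -499/236.
Residuals: -349/472, 27/236, 319/472, 125/236, 181/472, -429/472, -13/236; SSR = 1073/472.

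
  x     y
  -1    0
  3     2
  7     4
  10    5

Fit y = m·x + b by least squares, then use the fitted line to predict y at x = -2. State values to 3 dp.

From the data, Σx·x = 159, Σx = 19, Σ1 = 4.
And Σx·y = 84, Σy = 11.
AᵀA·[m, b]ᵀ = Aᵀy becomes [[159, 19]; [19, 4]]·[m, b]ᵀ = [84, 11]ᵀ.
det = 159·4 − 19² = 275.
m = (84·4 − 19·11)/275 = 127/275; b = (159·11 − 19·84)/275 = 153/275.
At x = -2: ŷ = (127/275)·(-2) + (153/275)·(1) = -101/275.

ŷ = -0.367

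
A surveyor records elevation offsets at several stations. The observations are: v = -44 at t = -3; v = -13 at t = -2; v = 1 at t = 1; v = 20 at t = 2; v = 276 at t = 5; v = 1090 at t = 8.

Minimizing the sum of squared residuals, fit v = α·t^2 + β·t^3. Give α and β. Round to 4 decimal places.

Sums needed: Σt^2·t^2 = 4835, Σt^2·t^3 = 35651, Σt^3·t^3 = 278627.
And Σt^2·v = 76293, Σt^3·v = 594033.
Eliminating β: 278627·(row 1) − 35651·(row 2) gives 76167744·α = 278627·76293 − 35651·594033 = 79419228, so α = 6618269/6347312.
Then β = (594033 − 35651·(6618269/6347312))/278627 = 12685651/6347312.

α = 1.0427, β = 1.9986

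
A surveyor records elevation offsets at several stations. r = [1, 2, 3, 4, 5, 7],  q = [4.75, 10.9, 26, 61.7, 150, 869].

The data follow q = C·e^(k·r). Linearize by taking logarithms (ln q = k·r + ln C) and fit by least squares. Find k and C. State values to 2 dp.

With ln qᵢ as the transformed response and rᵢ as the regressor:
XᵀX = [[104.0000, 22.0000]; [22.0000, 6]], rhs = [105.0237, 23.1053]ᵀ  (here Σr = 22.0000, Σ(r)² = 104.0000, Σln q = 23.1053, Σr·ln q = 105.0237).
Δ = 104.0000·6 − (22.0000)² = 140.0000; k = (105.0237·6 − 22.0000·23.1053)/140.0000 = 0.87019, ln C = (104.0000·23.1053 − 22.0000·105.0237)/140.0000 = 0.66019, so C = exp(0.66019) = 1.93516.

k = 0.87, C = 1.94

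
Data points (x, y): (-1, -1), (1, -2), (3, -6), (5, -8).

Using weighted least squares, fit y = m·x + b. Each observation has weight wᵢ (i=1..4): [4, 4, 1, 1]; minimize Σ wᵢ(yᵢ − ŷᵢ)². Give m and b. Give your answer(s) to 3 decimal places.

Entries of AᵀWA: Σwᵢ·x·x = 42, Σwᵢ·x = 8, Σwᵢ·1 = 10.
And Σwᵢ·x·y = -62, Σwᵢ·y = -26.
So AᵀWA·[m, b]ᵀ = AᵀWy: [[42, 8]; [8, 10]]·[m, b]ᵀ = [-62, -26]ᵀ.
Δ = 42·10 − 8² = 356.
m = ((-62)·10 − 8·(-26))/356 = -103/89; b = (42·(-26) − 8·(-62))/356 = -149/89.

m = -1.157, b = -1.674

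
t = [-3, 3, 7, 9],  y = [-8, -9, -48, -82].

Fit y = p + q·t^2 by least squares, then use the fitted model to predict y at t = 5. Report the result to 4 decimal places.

ŷ = -24.5526

The normal system AᵀA·[p, q]ᵀ = Aᵀy is [[4, 148]; [148, 9124]]·[p, q]ᵀ = [-147, -9147]ᵀ.
Determinant 4·9124 − 148² = 14592.
p = ((-147)·9124 − 148·(-9147))/14592 = 261/304; q = (4·(-9147) − 148·(-147))/14592 = -309/304.
At t = 5: ŷ = (261/304)·(1) + (-309/304)·(25) = -933/38.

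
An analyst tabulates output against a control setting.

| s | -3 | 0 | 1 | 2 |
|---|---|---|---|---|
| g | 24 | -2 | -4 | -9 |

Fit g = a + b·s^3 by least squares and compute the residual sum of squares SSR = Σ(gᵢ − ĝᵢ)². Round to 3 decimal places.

SSR = 1.529

Normal-equation sums: Σ1 = 4, Σs^3 = -18, Σs^3·s^3 = 794.
And Σg = 9, Σs^3·g = -724.
So XᵀX·[a, b]ᵀ = Xᵀg: [[4, -18]; [-18, 794]]·[a, b]ᵀ = [9, -724]ᵀ.
Eliminating b: 794·(row 1) − (-18)·(row 2) gives 2852·a = 794·9 − (-18)·(-724) = -5886, so a = -2943/1426.
Then b = ((-724) − (-18)·(-2943/1426))/794 = -1367/1426.
Residuals: 129/713, 91/1426, -697/713, 1045/1426; SSR = 2181/1426.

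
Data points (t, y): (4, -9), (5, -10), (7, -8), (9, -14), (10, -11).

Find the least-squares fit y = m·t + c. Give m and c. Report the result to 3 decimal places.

Setting ∂/∂m … = 0 gives: 271·m + 35·c = -378;  35·m + 5·c = -52.
Eliminating c: 5·(row 1) − 35·(row 2) gives 130·m = 5·(-378) − 35·(-52) = -70, so m = -7/13.
Then c = ((-52) − 35·(-7/13))/5 = -431/65.

m = -0.538, c = -6.631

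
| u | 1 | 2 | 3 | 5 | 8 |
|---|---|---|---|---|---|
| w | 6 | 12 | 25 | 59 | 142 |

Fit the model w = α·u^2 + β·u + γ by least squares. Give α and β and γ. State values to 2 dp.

α = 2.03, β = 1.16, γ = 2.47

Normal-equation sums: Σu^2·u^2 = 4819, Σu^2·u = 673, Σu^2 = 103, Σu·u = 103, Σu = 19, Σ1 = 5.
Right-hand side: Σu^2·w = 10842, Σu·w = 1536, Σw = 244.
Normal equations: [[4819, 673, 103]; [673, 103, 19]; [103, 19, 5]]·[α, β, γ]ᵀ = [10842, 1536, 244]ᵀ.
Inverting the 3×3 Gram matrix, [α, β, γ]ᵀ = [291/143, 166/143, 353/143]ᵀ.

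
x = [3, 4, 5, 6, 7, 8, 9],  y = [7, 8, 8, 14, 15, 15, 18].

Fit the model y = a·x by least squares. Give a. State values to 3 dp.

Entries of MᵀM: Σx·x = 280.
For Mᵀy: Σx·y = 564.
a = 564/280 = 2.01429.

a = 2.014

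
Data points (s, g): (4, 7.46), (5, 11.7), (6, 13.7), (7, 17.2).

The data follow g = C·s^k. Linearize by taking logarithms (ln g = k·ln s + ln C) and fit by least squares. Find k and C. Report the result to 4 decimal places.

k = 1.4448, C = 1.0521

Linearized form: ln g = k·ln s + ln C. From the 4 transformed points,
AᵀA = [[11.5091, 6.7334]; [6.7334, 4]], rhs = [16.9701, 9.9314]ᵀ  (here Σln s = 6.7334, Σ(ln s)² = 11.5091, Σln g = 9.9314, Σln s·ln g = 16.9701).
Slope k = (n·Σln s·ln g − Σln s·Σln g)/(n·Σ(ln s)² − (Σln s)²) = (4·16.9701 − 6.7334·9.9314)/0.6976 = 1.44478; ln C = (Σln g − k·Σln s)/n = 0.05080, so C = exp(0.05080) = 1.05211.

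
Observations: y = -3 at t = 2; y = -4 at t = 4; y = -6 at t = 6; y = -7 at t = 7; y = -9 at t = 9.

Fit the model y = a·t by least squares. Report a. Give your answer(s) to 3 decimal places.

Normal-equation sums: Σt·t = 186.
Right-hand side: Σt·y = -188.
Normal equations: [[186]]·[a]ᵀ = [-188]ᵀ.
a = (-188)/186 = -1.01075.

a = -1.011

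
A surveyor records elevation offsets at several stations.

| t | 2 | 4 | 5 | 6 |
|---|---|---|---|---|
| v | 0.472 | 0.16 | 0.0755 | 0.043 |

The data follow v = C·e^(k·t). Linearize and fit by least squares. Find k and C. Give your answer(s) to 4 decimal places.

k = -0.6053, C = 1.6394

With ln vᵢ as the transformed response and tᵢ as the regressor:
AᵀA = [[81.0000, 17.0000]; [17.0000, 4]], rhs = [-40.6293, -8.3135]ᵀ  (here Σt = 17.0000, Σ(t)² = 81.0000, Σln v = -8.3135, Σt·ln v = -40.6293).
Slope k = (n·Σt·ln v − Σt·Σln v)/(n·Σ(t)² − (Σt)²) = (4·-40.6293 − 17.0000·-8.3135)/35.0000 = -0.60535; ln C = (Σln v − k·Σt)/n = 0.49435, so C = exp(0.49435) = 1.63943.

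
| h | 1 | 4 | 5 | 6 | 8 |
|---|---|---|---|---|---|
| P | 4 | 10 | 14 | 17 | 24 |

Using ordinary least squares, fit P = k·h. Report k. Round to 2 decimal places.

Compute the Gram sums: Σh·h = 142.
For XᵀP: Σh·P = 408.
Normal equations: [[142]]·[k]ᵀ = [408]ᵀ.
Hence k = 408 / 142 ≈ 2.87324.

k = 2.87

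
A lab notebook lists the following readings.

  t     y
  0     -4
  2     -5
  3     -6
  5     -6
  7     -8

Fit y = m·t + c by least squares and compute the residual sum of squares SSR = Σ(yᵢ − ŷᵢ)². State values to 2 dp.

Compute the Gram sums: Σt·t = 87, Σt = 17, Σ1 = 5.
Moment sums: Σt·y = -114, Σy = -29.
So AᵀA·[m, c]ᵀ = Aᵀy: [[87, 17]; [17, 5]]·[m, c]ᵀ = [-114, -29]ᵀ.
Eliminating c: 5·(row 1) − 17·(row 2) gives 146·m = 5·(-114) − 17·(-29) = -77, so m = -77/146.
Then c = ((-29) − 17·(-77/146))/5 = -585/146.
Residuals: 1/146, 9/146, -30/73, 47/73, -22/73; SSR = 99/146.

SSR = 0.68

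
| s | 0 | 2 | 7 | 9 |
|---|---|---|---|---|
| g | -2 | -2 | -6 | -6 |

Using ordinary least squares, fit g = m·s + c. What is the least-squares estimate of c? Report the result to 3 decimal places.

Setting ∂/∂m … = 0 gives: 134·m + 18·c = -100;  18·m + 4·c = -16.
Determinant 134·4 − 18² = 212.
m = ((-100)·4 − 18·(-16))/212 = -28/53; c = (134·(-16) − 18·(-100))/212 = -86/53.

c = -1.623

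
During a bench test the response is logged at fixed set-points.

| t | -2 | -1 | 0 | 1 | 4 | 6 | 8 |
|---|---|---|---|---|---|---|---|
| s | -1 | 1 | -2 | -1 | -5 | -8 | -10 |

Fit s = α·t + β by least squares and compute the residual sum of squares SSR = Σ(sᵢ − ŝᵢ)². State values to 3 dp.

SSR = 7.599

From the data, Σt·t = 122, Σt = 16, Σ1 = 7.
And Σt·s = -148, Σs = -26.
Δ = 122·7 − 16² = 598.
α = ((-148)·7 − 16·(-26))/598 = -310/299; β = (122·(-26) − 16·(-148))/598 = -402/299.
Residuals: -517/299, 17/13, -196/299, 413/299, 147/299, -10/23, -108/299; SSR = 2272/299.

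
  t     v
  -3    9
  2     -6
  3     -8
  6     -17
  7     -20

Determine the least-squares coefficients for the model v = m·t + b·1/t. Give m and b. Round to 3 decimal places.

m = -2.833, b = -0.365

From the data, Σt·t = 107, Σt·1/t = 5, Σ1/t·1/t = 51/98.
Moment sums: Σt·v = -305, Σ1/t·v = -201/14.
Normal equations: [[107, 5]; [5, 51/98]]·[m, b]ᵀ = [-305, -201/14]ᵀ.
Eliminating b: (51/98)·(row 1) − 5·(row 2) gives (3007/98)·m = (51/98)·(-305) − 5·(-201/14) = -4260/49, so m = -8520/3007.
Then b = ((-201/14) − 5·(-8520/3007))/(51/98) = -1099/3007.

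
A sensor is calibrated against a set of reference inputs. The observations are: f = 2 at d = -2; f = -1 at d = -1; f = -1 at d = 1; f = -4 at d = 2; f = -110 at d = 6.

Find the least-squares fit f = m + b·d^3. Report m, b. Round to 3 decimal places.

The normal equations are: 5·m + 216·b = -114;  216·m + 46786·b = -23808.
(Σ1 = 5, Σd^3 = 216, Σd^3·d^3 = 46786, Σf = -114, Σd^3·f = -23808.)
Δ = 5·46786 − 216² = 187274.
m = ((-114)·46786 − 216·(-23808))/187274 = -95538/93637; b = (5·(-23808) − 216·(-114))/187274 = -47208/93637.

m = -1.020, b = -0.504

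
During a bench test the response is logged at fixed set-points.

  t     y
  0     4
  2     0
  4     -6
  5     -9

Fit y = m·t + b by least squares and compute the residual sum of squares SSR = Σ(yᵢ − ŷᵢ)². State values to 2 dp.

SSR = 0.95

Forming XᵀX = [[45, 11]; [11, 4]] and Xᵀy = [-69, -11]ᵀ gives XᵀX·[m, b]ᵀ = Xᵀy.
Eliminating b: 4·(row 1) − 11·(row 2) gives 59·m = 4·(-69) − 11·(-11) = -155, so m = -155/59.
Then b = ((-11) − 11·(-155/59))/4 = 264/59.
Residuals: -28/59, 46/59, 2/59, -20/59; SSR = 56/59.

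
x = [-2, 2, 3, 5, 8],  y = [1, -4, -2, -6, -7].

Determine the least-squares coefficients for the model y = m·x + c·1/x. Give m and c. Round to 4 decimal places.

Setting ∂/∂m … = 0 gives: 106·m + 5·c = -102;  5·m + (9601/14400)·c = -629/120.
Determinant 106·(9601/14400) − 5² = 328853/7200.
m = ((-102)·(9601/14400) − 5·(-629/120))/(328853/7200) = -42993/46979; c = (106·(-629/120) − 5·(-102))/(328853/7200) = -46920/46979.

m = -0.9152, c = -0.9987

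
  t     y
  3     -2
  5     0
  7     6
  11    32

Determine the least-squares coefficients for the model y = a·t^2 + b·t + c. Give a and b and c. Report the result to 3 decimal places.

a = 0.557, b = -3.555, c = 3.707

Compute the Gram sums: Σt^2·t^2 = 17748, Σt^2·t = 1826, Σt^2 = 204, Σt·t = 204, Σt = 26, Σ1 = 4.
Right-hand side: Σt^2·y = 4148, Σt·y = 388, Σy = 36.
Normal equations: [[17748, 1826, 204]; [1826, 204, 26]; [204, 26, 4]]·[a, b, c]ᵀ = [4148, 388, 36]ᵀ.
Row-reducing yields a = 49/88, b = -391/110, c = 1631/440.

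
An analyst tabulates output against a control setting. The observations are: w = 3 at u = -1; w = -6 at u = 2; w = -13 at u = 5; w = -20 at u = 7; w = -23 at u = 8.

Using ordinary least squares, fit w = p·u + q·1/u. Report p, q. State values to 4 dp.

The normal system AᵀA·[p, q]ᵀ = Aᵀw is [[143, 5]; [5, 103961/78400]]·[p, q]ᵀ = [-404, -4013/280]ᵀ.
Determinant 143·(103961/78400) − 5² = 12906423/78400.
p = ((-404)·(103961/78400) − 5·(-4013/280))/(12906423/78400) = -12127348/4302141; q = (143·(-4013/280) − 5·(-404))/(12906423/78400) = -770840/4302141.

p = -2.8189, q = -0.1792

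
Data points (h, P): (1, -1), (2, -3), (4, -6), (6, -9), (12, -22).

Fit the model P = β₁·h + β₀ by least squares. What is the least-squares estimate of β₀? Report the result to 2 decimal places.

Setting ∂/∂β₁ … = 0 gives: 201·β₁ + 25·β₀ = -349;  25·β₁ + 5·β₀ = -41.
Eliminating β₀: 5·(row 1) − 25·(row 2) gives 380·β₁ = 5·(-349) − 25·(-41) = -720, so β₁ = -36/19.
Then β₀ = ((-41) − 25·(-36/19))/5 = 121/95.

β₀ = 1.27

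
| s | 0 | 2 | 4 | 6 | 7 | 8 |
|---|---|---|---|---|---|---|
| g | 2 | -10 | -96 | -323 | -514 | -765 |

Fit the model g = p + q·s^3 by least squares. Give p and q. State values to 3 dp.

The normal system AᵀA·[p, q]ᵀ = Aᵀg is [[6, 1143]; [1143, 430609]]·[p, q]ᵀ = [-1706, -643974]ᵀ.
Δ = 6·430609 − 1143² = 1277205.
p = ((-1706)·430609 − 1143·(-643974))/1277205 = 1443328/1277205; q = (6·(-643974) − 1143·(-1706))/1277205 = -637962/425735.

p = 1.130, q = -1.498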